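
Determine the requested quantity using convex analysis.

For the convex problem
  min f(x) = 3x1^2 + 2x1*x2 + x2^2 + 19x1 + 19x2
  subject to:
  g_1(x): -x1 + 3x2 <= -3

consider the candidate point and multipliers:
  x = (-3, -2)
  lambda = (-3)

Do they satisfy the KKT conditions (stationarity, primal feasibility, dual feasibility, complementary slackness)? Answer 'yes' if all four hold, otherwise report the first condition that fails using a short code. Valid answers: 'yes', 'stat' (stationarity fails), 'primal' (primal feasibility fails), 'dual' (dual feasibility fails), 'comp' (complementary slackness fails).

Gradient of f: grad f(x) = Q x + c = (-3, 9)
Constraint values g_i(x) = a_i^T x - b_i:
  g_1((-3, -2)) = 0
Stationarity residual: grad f(x) + sum_i lambda_i a_i = (0, 0)
  -> stationarity OK
Primal feasibility (all g_i <= 0): OK
Dual feasibility (all lambda_i >= 0): FAILS
Complementary slackness (lambda_i * g_i(x) = 0 for all i): OK

Verdict: the first failing condition is dual_feasibility -> dual.

dual


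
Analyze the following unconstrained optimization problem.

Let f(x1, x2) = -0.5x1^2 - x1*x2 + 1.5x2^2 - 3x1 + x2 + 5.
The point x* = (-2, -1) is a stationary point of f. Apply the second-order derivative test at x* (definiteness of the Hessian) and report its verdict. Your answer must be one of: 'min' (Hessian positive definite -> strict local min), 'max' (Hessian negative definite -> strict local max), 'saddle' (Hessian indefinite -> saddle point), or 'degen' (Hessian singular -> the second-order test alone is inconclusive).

Compute the Hessian H = grad^2 f:
  H = [[-1, -1], [-1, 3]]
Verify stationarity: grad f(x*) = H x* + g = (0, 0).
Eigenvalues of H: -1.2361, 3.2361.
Eigenvalues have mixed signs, so H is indefinite -> x* is a saddle point.

saddle


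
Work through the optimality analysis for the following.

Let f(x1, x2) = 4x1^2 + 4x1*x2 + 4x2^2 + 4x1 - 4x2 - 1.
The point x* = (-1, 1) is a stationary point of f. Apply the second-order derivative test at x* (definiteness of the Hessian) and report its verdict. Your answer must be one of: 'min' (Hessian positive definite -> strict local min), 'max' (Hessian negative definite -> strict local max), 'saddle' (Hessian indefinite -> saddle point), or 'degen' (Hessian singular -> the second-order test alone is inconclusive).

Compute the Hessian H = grad^2 f:
  H = [[8, 4], [4, 8]]
Verify stationarity: grad f(x*) = H x* + g = (0, 0).
Eigenvalues of H: 4, 12.
Both eigenvalues > 0, so H is positive definite -> x* is a strict local min.

min


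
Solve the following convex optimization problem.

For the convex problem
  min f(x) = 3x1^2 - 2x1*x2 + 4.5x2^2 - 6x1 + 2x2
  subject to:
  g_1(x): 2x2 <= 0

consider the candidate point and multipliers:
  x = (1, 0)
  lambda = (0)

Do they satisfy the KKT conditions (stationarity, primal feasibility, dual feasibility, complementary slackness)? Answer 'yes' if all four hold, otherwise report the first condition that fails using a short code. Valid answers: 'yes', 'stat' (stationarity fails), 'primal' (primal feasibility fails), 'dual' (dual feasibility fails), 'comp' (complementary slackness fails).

Gradient of f: grad f(x) = Q x + c = (0, 0)
Constraint values g_i(x) = a_i^T x - b_i:
  g_1((1, 0)) = 0
Stationarity residual: grad f(x) + sum_i lambda_i a_i = (0, 0)
  -> stationarity OK
Primal feasibility (all g_i <= 0): OK
Dual feasibility (all lambda_i >= 0): OK
Complementary slackness (lambda_i * g_i(x) = 0 for all i): OK

Verdict: yes, KKT holds.

yes


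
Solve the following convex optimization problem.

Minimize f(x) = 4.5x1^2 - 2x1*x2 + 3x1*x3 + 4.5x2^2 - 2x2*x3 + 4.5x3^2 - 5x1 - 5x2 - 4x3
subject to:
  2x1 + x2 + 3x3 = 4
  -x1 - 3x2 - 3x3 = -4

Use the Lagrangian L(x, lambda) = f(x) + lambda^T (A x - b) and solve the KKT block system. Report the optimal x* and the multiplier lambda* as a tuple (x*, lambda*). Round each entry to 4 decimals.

Form the Lagrangian:
  L(x, lambda) = (1/2) x^T Q x + c^T x + lambda^T (A x - b)
Stationarity (grad_x L = 0): Q x + c + A^T lambda = 0.
Primal feasibility: A x = b.

This gives the KKT block system:
  [ Q   A^T ] [ x     ]   [-c ]
  [ A    0  ] [ lambda ] = [ b ]

Solving the linear system:
  x*      = (0.9452, 0.4726, 0.5457)
  lambda* = (-3.2648, -2.3311)
  f(x*)   = -2.7683

x* = (0.9452, 0.4726, 0.5457), lambda* = (-3.2648, -2.3311)


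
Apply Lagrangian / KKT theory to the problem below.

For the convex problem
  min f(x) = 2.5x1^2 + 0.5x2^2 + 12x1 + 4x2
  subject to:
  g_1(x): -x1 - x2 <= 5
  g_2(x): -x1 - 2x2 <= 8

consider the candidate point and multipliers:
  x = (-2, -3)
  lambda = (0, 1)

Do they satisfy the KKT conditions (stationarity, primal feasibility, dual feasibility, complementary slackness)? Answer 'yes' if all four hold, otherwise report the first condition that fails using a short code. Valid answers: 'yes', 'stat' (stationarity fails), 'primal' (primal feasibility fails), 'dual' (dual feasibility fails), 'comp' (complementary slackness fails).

Gradient of f: grad f(x) = Q x + c = (2, 1)
Constraint values g_i(x) = a_i^T x - b_i:
  g_1((-2, -3)) = 0
  g_2((-2, -3)) = 0
Stationarity residual: grad f(x) + sum_i lambda_i a_i = (1, -1)
  -> stationarity FAILS
Primal feasibility (all g_i <= 0): OK
Dual feasibility (all lambda_i >= 0): OK
Complementary slackness (lambda_i * g_i(x) = 0 for all i): OK

Verdict: the first failing condition is stationarity -> stat.

stat


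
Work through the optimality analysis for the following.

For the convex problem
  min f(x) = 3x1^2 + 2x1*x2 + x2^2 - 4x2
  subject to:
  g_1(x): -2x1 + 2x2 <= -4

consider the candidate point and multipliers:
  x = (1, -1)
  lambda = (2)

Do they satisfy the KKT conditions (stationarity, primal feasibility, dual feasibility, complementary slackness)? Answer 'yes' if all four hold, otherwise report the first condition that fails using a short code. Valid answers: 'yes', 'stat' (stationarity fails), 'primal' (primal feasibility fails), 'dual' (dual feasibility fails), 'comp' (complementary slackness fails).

Gradient of f: grad f(x) = Q x + c = (4, -4)
Constraint values g_i(x) = a_i^T x - b_i:
  g_1((1, -1)) = 0
Stationarity residual: grad f(x) + sum_i lambda_i a_i = (0, 0)
  -> stationarity OK
Primal feasibility (all g_i <= 0): OK
Dual feasibility (all lambda_i >= 0): OK
Complementary slackness (lambda_i * g_i(x) = 0 for all i): OK

Verdict: yes, KKT holds.

yes


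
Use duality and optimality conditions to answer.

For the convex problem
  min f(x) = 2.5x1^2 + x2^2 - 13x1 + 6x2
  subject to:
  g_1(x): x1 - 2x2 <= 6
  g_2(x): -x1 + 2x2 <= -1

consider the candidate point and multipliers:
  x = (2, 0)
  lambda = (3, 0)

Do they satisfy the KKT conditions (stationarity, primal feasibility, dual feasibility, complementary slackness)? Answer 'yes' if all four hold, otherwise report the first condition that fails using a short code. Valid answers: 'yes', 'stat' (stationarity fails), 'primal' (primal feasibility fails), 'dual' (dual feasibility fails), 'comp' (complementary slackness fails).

Gradient of f: grad f(x) = Q x + c = (-3, 6)
Constraint values g_i(x) = a_i^T x - b_i:
  g_1((2, 0)) = -4
  g_2((2, 0)) = -1
Stationarity residual: grad f(x) + sum_i lambda_i a_i = (0, 0)
  -> stationarity OK
Primal feasibility (all g_i <= 0): OK
Dual feasibility (all lambda_i >= 0): OK
Complementary slackness (lambda_i * g_i(x) = 0 for all i): FAILS

Verdict: the first failing condition is complementary_slackness -> comp.

comp


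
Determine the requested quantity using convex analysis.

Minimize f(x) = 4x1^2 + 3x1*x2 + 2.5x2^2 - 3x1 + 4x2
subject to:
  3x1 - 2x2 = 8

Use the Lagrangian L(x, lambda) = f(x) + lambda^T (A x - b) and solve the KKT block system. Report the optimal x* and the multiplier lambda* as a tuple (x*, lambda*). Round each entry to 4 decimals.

Form the Lagrangian:
  L(x, lambda) = (1/2) x^T Q x + c^T x + lambda^T (A x - b)
Stationarity (grad_x L = 0): Q x + c + A^T lambda = 0.
Primal feasibility: A x = b.

This gives the KKT block system:
  [ Q   A^T ] [ x     ]   [-c ]
  [ A    0  ] [ lambda ] = [ b ]

Solving the linear system:
  x*      = (1.3805, -1.9292)
  lambda* = (-0.7522)
  f(x*)   = -2.9204

x* = (1.3805, -1.9292), lambda* = (-0.7522)


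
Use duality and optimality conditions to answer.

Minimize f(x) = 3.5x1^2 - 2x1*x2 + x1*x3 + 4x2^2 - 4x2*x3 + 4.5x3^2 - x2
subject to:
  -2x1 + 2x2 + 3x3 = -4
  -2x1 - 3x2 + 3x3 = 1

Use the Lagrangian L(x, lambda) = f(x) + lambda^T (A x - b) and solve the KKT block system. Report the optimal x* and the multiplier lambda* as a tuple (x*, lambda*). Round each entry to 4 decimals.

Form the Lagrangian:
  L(x, lambda) = (1/2) x^T Q x + c^T x + lambda^T (A x - b)
Stationarity (grad_x L = 0): Q x + c + A^T lambda = 0.
Primal feasibility: A x = b.

This gives the KKT block system:
  [ Q   A^T ] [ x     ]   [-c ]
  [ A    0  ] [ lambda ] = [ b ]

Solving the linear system:
  x*      = (0, -1, -0.6667)
  lambda* = (1.6667, -1)
  f(x*)   = 4.3333

x* = (0, -1, -0.6667), lambda* = (1.6667, -1)


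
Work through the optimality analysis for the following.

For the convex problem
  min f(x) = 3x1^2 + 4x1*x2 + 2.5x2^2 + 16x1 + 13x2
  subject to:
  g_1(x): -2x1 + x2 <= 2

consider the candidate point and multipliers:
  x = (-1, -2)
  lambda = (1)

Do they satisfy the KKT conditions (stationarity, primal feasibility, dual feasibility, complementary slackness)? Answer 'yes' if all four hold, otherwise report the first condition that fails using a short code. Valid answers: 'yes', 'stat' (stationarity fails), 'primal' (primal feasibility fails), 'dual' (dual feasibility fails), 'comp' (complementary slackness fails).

Gradient of f: grad f(x) = Q x + c = (2, -1)
Constraint values g_i(x) = a_i^T x - b_i:
  g_1((-1, -2)) = -2
Stationarity residual: grad f(x) + sum_i lambda_i a_i = (0, 0)
  -> stationarity OK
Primal feasibility (all g_i <= 0): OK
Dual feasibility (all lambda_i >= 0): OK
Complementary slackness (lambda_i * g_i(x) = 0 for all i): FAILS

Verdict: the first failing condition is complementary_slackness -> comp.

comp


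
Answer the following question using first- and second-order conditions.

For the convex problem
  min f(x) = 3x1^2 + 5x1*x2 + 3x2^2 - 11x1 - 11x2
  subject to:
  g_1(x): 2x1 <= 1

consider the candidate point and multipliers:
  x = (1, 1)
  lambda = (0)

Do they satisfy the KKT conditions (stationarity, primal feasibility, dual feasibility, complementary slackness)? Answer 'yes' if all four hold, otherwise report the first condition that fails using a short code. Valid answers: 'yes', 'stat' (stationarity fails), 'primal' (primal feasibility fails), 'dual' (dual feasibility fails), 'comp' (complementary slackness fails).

Gradient of f: grad f(x) = Q x + c = (0, 0)
Constraint values g_i(x) = a_i^T x - b_i:
  g_1((1, 1)) = 1
Stationarity residual: grad f(x) + sum_i lambda_i a_i = (0, 0)
  -> stationarity OK
Primal feasibility (all g_i <= 0): FAILS
Dual feasibility (all lambda_i >= 0): OK
Complementary slackness (lambda_i * g_i(x) = 0 for all i): OK

Verdict: the first failing condition is primal_feasibility -> primal.

primal


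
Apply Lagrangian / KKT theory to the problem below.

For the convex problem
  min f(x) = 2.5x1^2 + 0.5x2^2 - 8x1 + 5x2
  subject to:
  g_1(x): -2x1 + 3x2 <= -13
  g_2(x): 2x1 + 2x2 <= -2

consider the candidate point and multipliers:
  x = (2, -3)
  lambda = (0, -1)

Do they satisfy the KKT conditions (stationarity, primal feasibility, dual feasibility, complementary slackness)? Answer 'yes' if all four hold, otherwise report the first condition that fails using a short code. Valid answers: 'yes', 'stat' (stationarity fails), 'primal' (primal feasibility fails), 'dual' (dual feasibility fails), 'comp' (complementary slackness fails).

Gradient of f: grad f(x) = Q x + c = (2, 2)
Constraint values g_i(x) = a_i^T x - b_i:
  g_1((2, -3)) = 0
  g_2((2, -3)) = 0
Stationarity residual: grad f(x) + sum_i lambda_i a_i = (0, 0)
  -> stationarity OK
Primal feasibility (all g_i <= 0): OK
Dual feasibility (all lambda_i >= 0): FAILS
Complementary slackness (lambda_i * g_i(x) = 0 for all i): OK

Verdict: the first failing condition is dual_feasibility -> dual.

dual


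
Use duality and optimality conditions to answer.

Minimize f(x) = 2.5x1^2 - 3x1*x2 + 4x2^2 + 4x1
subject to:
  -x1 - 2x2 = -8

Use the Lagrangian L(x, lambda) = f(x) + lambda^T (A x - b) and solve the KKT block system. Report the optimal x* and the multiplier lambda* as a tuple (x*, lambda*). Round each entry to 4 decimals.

Form the Lagrangian:
  L(x, lambda) = (1/2) x^T Q x + c^T x + lambda^T (A x - b)
Stationarity (grad_x L = 0): Q x + c + A^T lambda = 0.
Primal feasibility: A x = b.

This gives the KKT block system:
  [ Q   A^T ] [ x     ]   [-c ]
  [ A    0  ] [ lambda ] = [ b ]

Solving the linear system:
  x*      = (2.4, 2.8)
  lambda* = (7.6)
  f(x*)   = 35.2

x* = (2.4, 2.8), lambda* = (7.6)


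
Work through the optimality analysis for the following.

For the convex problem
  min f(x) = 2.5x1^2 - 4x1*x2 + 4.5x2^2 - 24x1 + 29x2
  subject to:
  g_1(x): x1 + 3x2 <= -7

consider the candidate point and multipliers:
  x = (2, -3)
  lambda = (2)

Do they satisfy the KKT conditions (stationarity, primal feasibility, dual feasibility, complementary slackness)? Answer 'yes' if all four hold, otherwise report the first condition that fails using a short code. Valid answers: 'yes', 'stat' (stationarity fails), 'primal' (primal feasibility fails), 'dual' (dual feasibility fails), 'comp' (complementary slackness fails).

Gradient of f: grad f(x) = Q x + c = (-2, -6)
Constraint values g_i(x) = a_i^T x - b_i:
  g_1((2, -3)) = 0
Stationarity residual: grad f(x) + sum_i lambda_i a_i = (0, 0)
  -> stationarity OK
Primal feasibility (all g_i <= 0): OK
Dual feasibility (all lambda_i >= 0): OK
Complementary slackness (lambda_i * g_i(x) = 0 for all i): OK

Verdict: yes, KKT holds.

yes


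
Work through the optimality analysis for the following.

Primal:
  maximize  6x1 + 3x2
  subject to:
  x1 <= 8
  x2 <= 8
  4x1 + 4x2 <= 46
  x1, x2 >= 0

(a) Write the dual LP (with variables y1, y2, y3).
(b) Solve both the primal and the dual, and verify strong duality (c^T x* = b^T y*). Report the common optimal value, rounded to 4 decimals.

The standard primal-dual pair for 'max c^T x s.t. A x <= b, x >= 0' is:
  Dual:  min b^T y  s.t.  A^T y >= c,  y >= 0.

So the dual LP is:
  minimize  8y1 + 8y2 + 46y3
  subject to:
    y1 + 4y3 >= 6
    y2 + 4y3 >= 3
    y1, y2, y3 >= 0

Solving the primal: x* = (8, 3.5).
  primal value c^T x* = 58.5.
Solving the dual: y* = (3, 0, 0.75).
  dual value b^T y* = 58.5.
Strong duality: c^T x* = b^T y*. Confirmed.

58.5


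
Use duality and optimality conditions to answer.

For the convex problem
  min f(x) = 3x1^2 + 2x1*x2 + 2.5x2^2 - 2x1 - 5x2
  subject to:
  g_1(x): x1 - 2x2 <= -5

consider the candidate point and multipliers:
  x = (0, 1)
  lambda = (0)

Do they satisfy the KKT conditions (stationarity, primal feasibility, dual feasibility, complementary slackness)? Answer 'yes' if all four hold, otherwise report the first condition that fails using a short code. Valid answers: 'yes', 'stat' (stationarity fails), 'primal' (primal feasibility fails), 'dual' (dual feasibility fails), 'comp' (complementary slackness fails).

Gradient of f: grad f(x) = Q x + c = (0, 0)
Constraint values g_i(x) = a_i^T x - b_i:
  g_1((0, 1)) = 3
Stationarity residual: grad f(x) + sum_i lambda_i a_i = (0, 0)
  -> stationarity OK
Primal feasibility (all g_i <= 0): FAILS
Dual feasibility (all lambda_i >= 0): OK
Complementary slackness (lambda_i * g_i(x) = 0 for all i): OK

Verdict: the first failing condition is primal_feasibility -> primal.

primal


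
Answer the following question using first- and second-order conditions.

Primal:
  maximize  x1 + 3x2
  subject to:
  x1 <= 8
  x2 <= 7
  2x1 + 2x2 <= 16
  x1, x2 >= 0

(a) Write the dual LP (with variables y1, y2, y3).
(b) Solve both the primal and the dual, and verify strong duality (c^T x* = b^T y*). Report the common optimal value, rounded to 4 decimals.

The standard primal-dual pair for 'max c^T x s.t. A x <= b, x >= 0' is:
  Dual:  min b^T y  s.t.  A^T y >= c,  y >= 0.

So the dual LP is:
  minimize  8y1 + 7y2 + 16y3
  subject to:
    y1 + 2y3 >= 1
    y2 + 2y3 >= 3
    y1, y2, y3 >= 0

Solving the primal: x* = (1, 7).
  primal value c^T x* = 22.
Solving the dual: y* = (0, 2, 0.5).
  dual value b^T y* = 22.
Strong duality: c^T x* = b^T y*. Confirmed.

22


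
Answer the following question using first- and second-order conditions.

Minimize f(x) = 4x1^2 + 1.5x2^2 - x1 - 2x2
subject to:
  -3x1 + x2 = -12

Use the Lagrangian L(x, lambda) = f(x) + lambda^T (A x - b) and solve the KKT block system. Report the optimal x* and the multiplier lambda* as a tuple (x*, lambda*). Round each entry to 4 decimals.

Form the Lagrangian:
  L(x, lambda) = (1/2) x^T Q x + c^T x + lambda^T (A x - b)
Stationarity (grad_x L = 0): Q x + c + A^T lambda = 0.
Primal feasibility: A x = b.

This gives the KKT block system:
  [ Q   A^T ] [ x     ]   [-c ]
  [ A    0  ] [ lambda ] = [ b ]

Solving the linear system:
  x*      = (3.2857, -2.1429)
  lambda* = (8.4286)
  f(x*)   = 51.0714

x* = (3.2857, -2.1429), lambda* = (8.4286)


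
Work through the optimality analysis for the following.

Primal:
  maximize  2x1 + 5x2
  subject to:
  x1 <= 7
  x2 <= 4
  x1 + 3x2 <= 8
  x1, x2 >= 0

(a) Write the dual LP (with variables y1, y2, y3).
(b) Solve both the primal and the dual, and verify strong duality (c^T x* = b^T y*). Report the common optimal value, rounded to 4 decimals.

The standard primal-dual pair for 'max c^T x s.t. A x <= b, x >= 0' is:
  Dual:  min b^T y  s.t.  A^T y >= c,  y >= 0.

So the dual LP is:
  minimize  7y1 + 4y2 + 8y3
  subject to:
    y1 + y3 >= 2
    y2 + 3y3 >= 5
    y1, y2, y3 >= 0

Solving the primal: x* = (7, 0.3333).
  primal value c^T x* = 15.6667.
Solving the dual: y* = (0.3333, 0, 1.6667).
  dual value b^T y* = 15.6667.
Strong duality: c^T x* = b^T y*. Confirmed.

15.6667


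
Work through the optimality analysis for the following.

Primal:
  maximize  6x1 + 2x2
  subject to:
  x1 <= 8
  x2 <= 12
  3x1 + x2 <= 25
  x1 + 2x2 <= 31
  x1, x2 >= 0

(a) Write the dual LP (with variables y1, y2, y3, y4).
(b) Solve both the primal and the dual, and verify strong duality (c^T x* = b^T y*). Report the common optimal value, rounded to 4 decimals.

The standard primal-dual pair for 'max c^T x s.t. A x <= b, x >= 0' is:
  Dual:  min b^T y  s.t.  A^T y >= c,  y >= 0.

So the dual LP is:
  minimize  8y1 + 12y2 + 25y3 + 31y4
  subject to:
    y1 + 3y3 + y4 >= 6
    y2 + y3 + 2y4 >= 2
    y1, y2, y3, y4 >= 0

Solving the primal: x* = (4.3333, 12).
  primal value c^T x* = 50.
Solving the dual: y* = (0, 0, 2, 0).
  dual value b^T y* = 50.
Strong duality: c^T x* = b^T y*. Confirmed.

50


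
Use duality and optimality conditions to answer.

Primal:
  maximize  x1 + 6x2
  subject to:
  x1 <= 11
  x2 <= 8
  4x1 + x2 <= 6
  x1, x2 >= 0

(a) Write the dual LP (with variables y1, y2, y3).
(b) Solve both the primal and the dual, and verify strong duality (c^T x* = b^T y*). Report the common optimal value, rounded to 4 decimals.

The standard primal-dual pair for 'max c^T x s.t. A x <= b, x >= 0' is:
  Dual:  min b^T y  s.t.  A^T y >= c,  y >= 0.

So the dual LP is:
  minimize  11y1 + 8y2 + 6y3
  subject to:
    y1 + 4y3 >= 1
    y2 + y3 >= 6
    y1, y2, y3 >= 0

Solving the primal: x* = (0, 6).
  primal value c^T x* = 36.
Solving the dual: y* = (0, 0, 6).
  dual value b^T y* = 36.
Strong duality: c^T x* = b^T y*. Confirmed.

36


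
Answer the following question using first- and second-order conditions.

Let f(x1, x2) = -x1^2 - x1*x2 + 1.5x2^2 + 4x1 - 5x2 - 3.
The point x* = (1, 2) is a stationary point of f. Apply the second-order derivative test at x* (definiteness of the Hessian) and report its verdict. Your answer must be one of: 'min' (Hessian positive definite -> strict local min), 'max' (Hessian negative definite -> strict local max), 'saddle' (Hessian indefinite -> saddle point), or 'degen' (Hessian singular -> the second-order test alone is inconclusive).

Compute the Hessian H = grad^2 f:
  H = [[-2, -1], [-1, 3]]
Verify stationarity: grad f(x*) = H x* + g = (0, 0).
Eigenvalues of H: -2.1926, 3.1926.
Eigenvalues have mixed signs, so H is indefinite -> x* is a saddle point.

saddle


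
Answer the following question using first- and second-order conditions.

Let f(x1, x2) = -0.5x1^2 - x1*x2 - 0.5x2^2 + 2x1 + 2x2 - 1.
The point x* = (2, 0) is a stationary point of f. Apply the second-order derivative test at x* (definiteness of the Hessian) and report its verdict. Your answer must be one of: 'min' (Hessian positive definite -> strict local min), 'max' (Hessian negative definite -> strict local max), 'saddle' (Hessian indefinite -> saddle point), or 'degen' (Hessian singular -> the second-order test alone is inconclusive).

Compute the Hessian H = grad^2 f:
  H = [[-1, -1], [-1, -1]]
Verify stationarity: grad f(x*) = H x* + g = (0, 0).
Eigenvalues of H: -2, 0.
H has a zero eigenvalue (singular; negative semidefinite but not definite), so H is neither positive definite, negative definite, nor indefinite. The second-order test alone is inconclusive -> degen.
(Indeed, f is constant along the null direction of H through x*, so x* is not a strict local extremum.)

degen


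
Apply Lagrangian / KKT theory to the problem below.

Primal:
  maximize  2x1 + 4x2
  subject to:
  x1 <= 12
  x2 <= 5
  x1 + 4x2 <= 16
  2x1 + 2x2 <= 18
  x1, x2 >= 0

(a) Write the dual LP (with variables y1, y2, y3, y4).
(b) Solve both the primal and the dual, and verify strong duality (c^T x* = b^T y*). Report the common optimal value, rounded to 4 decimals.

The standard primal-dual pair for 'max c^T x s.t. A x <= b, x >= 0' is:
  Dual:  min b^T y  s.t.  A^T y >= c,  y >= 0.

So the dual LP is:
  minimize  12y1 + 5y2 + 16y3 + 18y4
  subject to:
    y1 + y3 + 2y4 >= 2
    y2 + 4y3 + 2y4 >= 4
    y1, y2, y3, y4 >= 0

Solving the primal: x* = (6.6667, 2.3333).
  primal value c^T x* = 22.6667.
Solving the dual: y* = (0, 0, 0.6667, 0.6667).
  dual value b^T y* = 22.6667.
Strong duality: c^T x* = b^T y*. Confirmed.

22.6667


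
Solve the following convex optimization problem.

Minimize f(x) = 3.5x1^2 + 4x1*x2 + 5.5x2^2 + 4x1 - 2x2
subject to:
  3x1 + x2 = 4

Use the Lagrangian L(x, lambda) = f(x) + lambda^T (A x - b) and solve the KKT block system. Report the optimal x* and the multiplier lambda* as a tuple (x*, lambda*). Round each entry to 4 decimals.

Form the Lagrangian:
  L(x, lambda) = (1/2) x^T Q x + c^T x + lambda^T (A x - b)
Stationarity (grad_x L = 0): Q x + c + A^T lambda = 0.
Primal feasibility: A x = b.

This gives the KKT block system:
  [ Q   A^T ] [ x     ]   [-c ]
  [ A    0  ] [ lambda ] = [ b ]

Solving the linear system:
  x*      = (1.2927, 0.122)
  lambda* = (-4.5122)
  f(x*)   = 11.4878

x* = (1.2927, 0.122), lambda* = (-4.5122)


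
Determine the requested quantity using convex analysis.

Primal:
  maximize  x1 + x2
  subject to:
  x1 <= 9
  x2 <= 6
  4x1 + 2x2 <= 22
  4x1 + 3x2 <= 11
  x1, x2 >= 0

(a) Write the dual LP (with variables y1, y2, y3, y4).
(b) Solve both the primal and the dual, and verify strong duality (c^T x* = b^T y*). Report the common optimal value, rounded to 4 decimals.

The standard primal-dual pair for 'max c^T x s.t. A x <= b, x >= 0' is:
  Dual:  min b^T y  s.t.  A^T y >= c,  y >= 0.

So the dual LP is:
  minimize  9y1 + 6y2 + 22y3 + 11y4
  subject to:
    y1 + 4y3 + 4y4 >= 1
    y2 + 2y3 + 3y4 >= 1
    y1, y2, y3, y4 >= 0

Solving the primal: x* = (0, 3.6667).
  primal value c^T x* = 3.6667.
Solving the dual: y* = (0, 0, 0, 0.3333).
  dual value b^T y* = 3.6667.
Strong duality: c^T x* = b^T y*. Confirmed.

3.6667


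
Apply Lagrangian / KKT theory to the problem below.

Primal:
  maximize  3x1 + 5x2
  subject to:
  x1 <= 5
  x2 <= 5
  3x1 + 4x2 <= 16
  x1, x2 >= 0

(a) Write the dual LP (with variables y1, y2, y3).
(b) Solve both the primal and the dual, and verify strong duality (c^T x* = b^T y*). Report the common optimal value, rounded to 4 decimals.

The standard primal-dual pair for 'max c^T x s.t. A x <= b, x >= 0' is:
  Dual:  min b^T y  s.t.  A^T y >= c,  y >= 0.

So the dual LP is:
  minimize  5y1 + 5y2 + 16y3
  subject to:
    y1 + 3y3 >= 3
    y2 + 4y3 >= 5
    y1, y2, y3 >= 0

Solving the primal: x* = (0, 4).
  primal value c^T x* = 20.
Solving the dual: y* = (0, 0, 1.25).
  dual value b^T y* = 20.
Strong duality: c^T x* = b^T y*. Confirmed.

20


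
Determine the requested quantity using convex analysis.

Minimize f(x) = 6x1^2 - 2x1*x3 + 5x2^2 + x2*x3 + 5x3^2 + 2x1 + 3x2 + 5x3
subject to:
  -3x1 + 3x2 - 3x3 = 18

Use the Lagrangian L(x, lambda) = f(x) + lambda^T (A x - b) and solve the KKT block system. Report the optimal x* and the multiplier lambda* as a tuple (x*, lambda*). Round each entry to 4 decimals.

Form the Lagrangian:
  L(x, lambda) = (1/2) x^T Q x + c^T x + lambda^T (A x - b)
Stationarity (grad_x L = 0): Q x + c + A^T lambda = 0.
Primal feasibility: A x = b.

This gives the KKT block system:
  [ Q   A^T ] [ x     ]   [-c ]
  [ A    0  ] [ lambda ] = [ b ]

Solving the linear system:
  x*      = (-1.8958, 1.5161, -2.5881)
  lambda* = (-5.1911)
  f(x*)   = 40.6278

x* = (-1.8958, 1.5161, -2.5881), lambda* = (-5.1911)


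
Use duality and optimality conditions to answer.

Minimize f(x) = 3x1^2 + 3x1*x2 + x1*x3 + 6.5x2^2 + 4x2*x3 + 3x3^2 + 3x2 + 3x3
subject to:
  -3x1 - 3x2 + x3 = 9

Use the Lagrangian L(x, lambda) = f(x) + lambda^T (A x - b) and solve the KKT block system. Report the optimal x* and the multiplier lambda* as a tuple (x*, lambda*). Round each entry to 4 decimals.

Form the Lagrangian:
  L(x, lambda) = (1/2) x^T Q x + c^T x + lambda^T (A x - b)
Stationarity (grad_x L = 0): Q x + c + A^T lambda = 0.
Primal feasibility: A x = b.

This gives the KKT block system:
  [ Q   A^T ] [ x     ]   [-c ]
  [ A    0  ] [ lambda ] = [ b ]

Solving the linear system:
  x*      = (-1.5328, -1.0949, 1.1168)
  lambda* = (-3.7883)
  f(x*)   = 17.0803

x* = (-1.5328, -1.0949, 1.1168), lambda* = (-3.7883)


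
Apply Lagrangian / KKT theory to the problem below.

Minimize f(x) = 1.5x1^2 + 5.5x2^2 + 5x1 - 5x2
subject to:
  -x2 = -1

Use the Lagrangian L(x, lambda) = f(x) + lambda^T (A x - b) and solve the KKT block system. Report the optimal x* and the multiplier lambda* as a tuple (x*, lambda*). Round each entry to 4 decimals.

Form the Lagrangian:
  L(x, lambda) = (1/2) x^T Q x + c^T x + lambda^T (A x - b)
Stationarity (grad_x L = 0): Q x + c + A^T lambda = 0.
Primal feasibility: A x = b.

This gives the KKT block system:
  [ Q   A^T ] [ x     ]   [-c ]
  [ A    0  ] [ lambda ] = [ b ]

Solving the linear system:
  x*      = (-1.6667, 1)
  lambda* = (6)
  f(x*)   = -3.6667

x* = (-1.6667, 1), lambda* = (6)


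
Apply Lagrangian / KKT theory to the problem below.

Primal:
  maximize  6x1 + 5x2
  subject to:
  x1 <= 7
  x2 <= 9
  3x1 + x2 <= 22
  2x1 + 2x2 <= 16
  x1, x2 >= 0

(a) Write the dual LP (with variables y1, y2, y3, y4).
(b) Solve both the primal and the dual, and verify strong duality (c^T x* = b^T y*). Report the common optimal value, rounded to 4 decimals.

The standard primal-dual pair for 'max c^T x s.t. A x <= b, x >= 0' is:
  Dual:  min b^T y  s.t.  A^T y >= c,  y >= 0.

So the dual LP is:
  minimize  7y1 + 9y2 + 22y3 + 16y4
  subject to:
    y1 + 3y3 + 2y4 >= 6
    y2 + y3 + 2y4 >= 5
    y1, y2, y3, y4 >= 0

Solving the primal: x* = (7, 1).
  primal value c^T x* = 47.
Solving the dual: y* = (1, 0, 0, 2.5).
  dual value b^T y* = 47.
Strong duality: c^T x* = b^T y*. Confirmed.

47


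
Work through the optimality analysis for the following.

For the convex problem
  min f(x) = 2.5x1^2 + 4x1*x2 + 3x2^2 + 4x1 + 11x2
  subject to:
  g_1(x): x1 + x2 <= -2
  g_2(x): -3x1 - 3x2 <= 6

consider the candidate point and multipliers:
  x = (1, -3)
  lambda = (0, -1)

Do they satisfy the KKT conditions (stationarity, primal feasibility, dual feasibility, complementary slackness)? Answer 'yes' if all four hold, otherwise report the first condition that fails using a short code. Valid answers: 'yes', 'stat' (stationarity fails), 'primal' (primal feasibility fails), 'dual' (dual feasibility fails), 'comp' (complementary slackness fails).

Gradient of f: grad f(x) = Q x + c = (-3, -3)
Constraint values g_i(x) = a_i^T x - b_i:
  g_1((1, -3)) = 0
  g_2((1, -3)) = 0
Stationarity residual: grad f(x) + sum_i lambda_i a_i = (0, 0)
  -> stationarity OK
Primal feasibility (all g_i <= 0): OK
Dual feasibility (all lambda_i >= 0): FAILS
Complementary slackness (lambda_i * g_i(x) = 0 for all i): OK

Verdict: the first failing condition is dual_feasibility -> dual.

dual


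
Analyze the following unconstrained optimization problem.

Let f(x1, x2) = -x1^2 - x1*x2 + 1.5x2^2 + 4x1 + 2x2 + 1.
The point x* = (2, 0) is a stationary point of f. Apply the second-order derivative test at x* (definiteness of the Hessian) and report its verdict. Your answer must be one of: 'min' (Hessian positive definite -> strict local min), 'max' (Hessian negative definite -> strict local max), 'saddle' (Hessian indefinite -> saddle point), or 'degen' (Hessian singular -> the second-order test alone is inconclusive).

Compute the Hessian H = grad^2 f:
  H = [[-2, -1], [-1, 3]]
Verify stationarity: grad f(x*) = H x* + g = (0, 0).
Eigenvalues of H: -2.1926, 3.1926.
Eigenvalues have mixed signs, so H is indefinite -> x* is a saddle point.

saddle


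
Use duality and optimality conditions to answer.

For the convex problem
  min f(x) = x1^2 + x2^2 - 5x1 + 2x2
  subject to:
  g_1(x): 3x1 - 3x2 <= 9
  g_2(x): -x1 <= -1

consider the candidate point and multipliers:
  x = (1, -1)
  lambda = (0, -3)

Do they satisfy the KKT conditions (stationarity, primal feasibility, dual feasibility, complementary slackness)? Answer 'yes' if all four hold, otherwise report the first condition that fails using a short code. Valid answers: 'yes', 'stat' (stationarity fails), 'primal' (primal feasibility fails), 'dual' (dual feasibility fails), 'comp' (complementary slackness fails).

Gradient of f: grad f(x) = Q x + c = (-3, 0)
Constraint values g_i(x) = a_i^T x - b_i:
  g_1((1, -1)) = -3
  g_2((1, -1)) = 0
Stationarity residual: grad f(x) + sum_i lambda_i a_i = (0, 0)
  -> stationarity OK
Primal feasibility (all g_i <= 0): OK
Dual feasibility (all lambda_i >= 0): FAILS
Complementary slackness (lambda_i * g_i(x) = 0 for all i): OK

Verdict: the first failing condition is dual_feasibility -> dual.

dual


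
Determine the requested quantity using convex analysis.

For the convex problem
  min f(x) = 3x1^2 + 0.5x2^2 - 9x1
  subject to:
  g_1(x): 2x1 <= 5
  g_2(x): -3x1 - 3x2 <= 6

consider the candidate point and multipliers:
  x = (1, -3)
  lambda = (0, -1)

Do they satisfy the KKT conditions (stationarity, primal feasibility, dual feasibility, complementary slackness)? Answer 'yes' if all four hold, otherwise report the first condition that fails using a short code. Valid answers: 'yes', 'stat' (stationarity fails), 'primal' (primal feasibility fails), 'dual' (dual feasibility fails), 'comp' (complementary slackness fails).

Gradient of f: grad f(x) = Q x + c = (-3, -3)
Constraint values g_i(x) = a_i^T x - b_i:
  g_1((1, -3)) = -3
  g_2((1, -3)) = 0
Stationarity residual: grad f(x) + sum_i lambda_i a_i = (0, 0)
  -> stationarity OK
Primal feasibility (all g_i <= 0): OK
Dual feasibility (all lambda_i >= 0): FAILS
Complementary slackness (lambda_i * g_i(x) = 0 for all i): OK

Verdict: the first failing condition is dual_feasibility -> dual.

dual


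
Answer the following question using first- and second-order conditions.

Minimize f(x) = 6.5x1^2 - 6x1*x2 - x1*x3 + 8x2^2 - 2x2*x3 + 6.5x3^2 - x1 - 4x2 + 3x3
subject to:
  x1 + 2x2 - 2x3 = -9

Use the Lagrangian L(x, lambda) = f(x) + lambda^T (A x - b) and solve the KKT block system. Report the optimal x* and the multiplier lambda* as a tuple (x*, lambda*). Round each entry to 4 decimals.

Form the Lagrangian:
  L(x, lambda) = (1/2) x^T Q x + c^T x + lambda^T (A x - b)
Stationarity (grad_x L = 0): Q x + c + A^T lambda = 0.
Primal feasibility: A x = b.

This gives the KKT block system:
  [ Q   A^T ] [ x     ]   [-c ]
  [ A    0  ] [ lambda ] = [ b ]

Solving the linear system:
  x*      = (-1.8575, -2.0515, 1.5198)
  lambda* = (14.3588)
  f(x*)   = 71.9261

x* = (-1.8575, -2.0515, 1.5198), lambda* = (14.3588)


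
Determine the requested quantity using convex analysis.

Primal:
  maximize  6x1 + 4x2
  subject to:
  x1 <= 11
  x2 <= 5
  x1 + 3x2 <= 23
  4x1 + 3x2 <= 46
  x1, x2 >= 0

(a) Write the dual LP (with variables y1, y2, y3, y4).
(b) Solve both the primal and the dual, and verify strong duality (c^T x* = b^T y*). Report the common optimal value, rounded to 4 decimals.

The standard primal-dual pair for 'max c^T x s.t. A x <= b, x >= 0' is:
  Dual:  min b^T y  s.t.  A^T y >= c,  y >= 0.

So the dual LP is:
  minimize  11y1 + 5y2 + 23y3 + 46y4
  subject to:
    y1 + y3 + 4y4 >= 6
    y2 + 3y3 + 3y4 >= 4
    y1, y2, y3, y4 >= 0

Solving the primal: x* = (11, 0.6667).
  primal value c^T x* = 68.6667.
Solving the dual: y* = (0.6667, 0, 0, 1.3333).
  dual value b^T y* = 68.6667.
Strong duality: c^T x* = b^T y*. Confirmed.

68.6667


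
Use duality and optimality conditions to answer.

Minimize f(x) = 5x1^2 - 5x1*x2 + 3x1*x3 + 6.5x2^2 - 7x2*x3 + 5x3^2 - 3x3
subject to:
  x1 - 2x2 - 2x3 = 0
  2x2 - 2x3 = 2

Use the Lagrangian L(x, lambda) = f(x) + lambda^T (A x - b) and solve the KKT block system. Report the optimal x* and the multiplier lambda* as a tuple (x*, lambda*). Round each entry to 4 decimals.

Form the Lagrangian:
  L(x, lambda) = (1/2) x^T Q x + c^T x + lambda^T (A x - b)
Stationarity (grad_x L = 0): Q x + c + A^T lambda = 0.
Primal feasibility: A x = b.

This gives the KKT block system:
  [ Q   A^T ] [ x     ]   [-c ]
  [ A    0  ] [ lambda ] = [ b ]

Solving the linear system:
  x*      = (0.4575, 0.6144, -0.3856)
  lambda* = (-0.3464, -4.5458)
  f(x*)   = 5.1242

x* = (0.4575, 0.6144, -0.3856), lambda* = (-0.3464, -4.5458)


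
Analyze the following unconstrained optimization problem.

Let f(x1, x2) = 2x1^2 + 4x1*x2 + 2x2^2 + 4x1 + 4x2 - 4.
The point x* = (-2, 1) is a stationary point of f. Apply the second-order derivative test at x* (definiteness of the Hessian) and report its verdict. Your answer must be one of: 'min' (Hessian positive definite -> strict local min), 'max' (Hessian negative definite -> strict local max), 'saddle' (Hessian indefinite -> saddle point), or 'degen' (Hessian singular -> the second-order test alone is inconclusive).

Compute the Hessian H = grad^2 f:
  H = [[4, 4], [4, 4]]
Verify stationarity: grad f(x*) = H x* + g = (0, 0).
Eigenvalues of H: 0, 8.
H has a zero eigenvalue (singular; positive semidefinite but not definite), so H is neither positive definite, negative definite, nor indefinite. The second-order test alone is inconclusive -> degen.
(Indeed, f is constant along the null direction of H through x*, so x* is not a strict local extremum.)

degen


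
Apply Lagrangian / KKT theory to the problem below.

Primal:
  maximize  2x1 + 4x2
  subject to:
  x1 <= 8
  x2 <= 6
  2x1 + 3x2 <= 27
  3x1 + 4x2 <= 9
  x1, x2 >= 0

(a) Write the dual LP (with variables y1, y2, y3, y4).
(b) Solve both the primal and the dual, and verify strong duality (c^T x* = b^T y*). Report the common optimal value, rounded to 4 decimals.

The standard primal-dual pair for 'max c^T x s.t. A x <= b, x >= 0' is:
  Dual:  min b^T y  s.t.  A^T y >= c,  y >= 0.

So the dual LP is:
  minimize  8y1 + 6y2 + 27y3 + 9y4
  subject to:
    y1 + 2y3 + 3y4 >= 2
    y2 + 3y3 + 4y4 >= 4
    y1, y2, y3, y4 >= 0

Solving the primal: x* = (0, 2.25).
  primal value c^T x* = 9.
Solving the dual: y* = (0, 0, 0, 1).
  dual value b^T y* = 9.
Strong duality: c^T x* = b^T y*. Confirmed.

9


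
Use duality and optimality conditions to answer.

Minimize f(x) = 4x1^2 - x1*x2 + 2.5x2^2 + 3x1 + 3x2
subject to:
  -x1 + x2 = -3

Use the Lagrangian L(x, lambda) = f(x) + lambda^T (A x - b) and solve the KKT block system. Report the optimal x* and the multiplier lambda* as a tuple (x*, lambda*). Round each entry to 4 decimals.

Form the Lagrangian:
  L(x, lambda) = (1/2) x^T Q x + c^T x + lambda^T (A x - b)
Stationarity (grad_x L = 0): Q x + c + A^T lambda = 0.
Primal feasibility: A x = b.

This gives the KKT block system:
  [ Q   A^T ] [ x     ]   [-c ]
  [ A    0  ] [ lambda ] = [ b ]

Solving the linear system:
  x*      = (0.5455, -2.4545)
  lambda* = (9.8182)
  f(x*)   = 11.8636

x* = (0.5455, -2.4545), lambda* = (9.8182)


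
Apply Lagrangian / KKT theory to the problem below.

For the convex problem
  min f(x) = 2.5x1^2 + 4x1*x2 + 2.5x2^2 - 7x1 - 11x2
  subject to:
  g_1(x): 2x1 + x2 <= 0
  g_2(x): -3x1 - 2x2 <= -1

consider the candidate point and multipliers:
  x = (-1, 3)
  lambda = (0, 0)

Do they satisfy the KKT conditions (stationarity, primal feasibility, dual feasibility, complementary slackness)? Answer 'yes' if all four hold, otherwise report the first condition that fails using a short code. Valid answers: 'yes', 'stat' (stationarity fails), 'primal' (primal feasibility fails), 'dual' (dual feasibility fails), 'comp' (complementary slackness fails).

Gradient of f: grad f(x) = Q x + c = (0, 0)
Constraint values g_i(x) = a_i^T x - b_i:
  g_1((-1, 3)) = 1
  g_2((-1, 3)) = -2
Stationarity residual: grad f(x) + sum_i lambda_i a_i = (0, 0)
  -> stationarity OK
Primal feasibility (all g_i <= 0): FAILS
Dual feasibility (all lambda_i >= 0): OK
Complementary slackness (lambda_i * g_i(x) = 0 for all i): OK

Verdict: the first failing condition is primal_feasibility -> primal.

primal


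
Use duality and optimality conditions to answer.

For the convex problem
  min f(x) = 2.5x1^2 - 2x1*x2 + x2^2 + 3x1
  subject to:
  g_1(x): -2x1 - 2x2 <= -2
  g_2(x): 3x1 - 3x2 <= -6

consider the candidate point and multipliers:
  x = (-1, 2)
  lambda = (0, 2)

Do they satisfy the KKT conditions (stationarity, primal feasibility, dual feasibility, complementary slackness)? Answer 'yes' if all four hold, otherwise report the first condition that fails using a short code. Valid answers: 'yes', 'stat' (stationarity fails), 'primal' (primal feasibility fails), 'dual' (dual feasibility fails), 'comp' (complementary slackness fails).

Gradient of f: grad f(x) = Q x + c = (-6, 6)
Constraint values g_i(x) = a_i^T x - b_i:
  g_1((-1, 2)) = 0
  g_2((-1, 2)) = -3
Stationarity residual: grad f(x) + sum_i lambda_i a_i = (0, 0)
  -> stationarity OK
Primal feasibility (all g_i <= 0): OK
Dual feasibility (all lambda_i >= 0): OK
Complementary slackness (lambda_i * g_i(x) = 0 for all i): FAILS

Verdict: the first failing condition is complementary_slackness -> comp.

comp


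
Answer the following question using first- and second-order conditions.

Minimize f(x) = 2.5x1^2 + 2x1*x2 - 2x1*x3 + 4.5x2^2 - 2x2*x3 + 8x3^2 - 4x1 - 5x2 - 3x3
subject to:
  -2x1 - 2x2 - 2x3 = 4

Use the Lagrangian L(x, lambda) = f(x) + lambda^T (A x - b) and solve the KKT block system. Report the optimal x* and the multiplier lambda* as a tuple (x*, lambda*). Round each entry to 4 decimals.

Form the Lagrangian:
  L(x, lambda) = (1/2) x^T Q x + c^T x + lambda^T (A x - b)
Stationarity (grad_x L = 0): Q x + c + A^T lambda = 0.
Primal feasibility: A x = b.

This gives the KKT block system:
  [ Q   A^T ] [ x     ]   [-c ]
  [ A    0  ] [ lambda ] = [ b ]

Solving the linear system:
  x*      = (-1.1079, -0.332, -0.5602)
  lambda* = (-4.5415)
  f(x*)   = 12.9689

x* = (-1.1079, -0.332, -0.5602), lambda* = (-4.5415)


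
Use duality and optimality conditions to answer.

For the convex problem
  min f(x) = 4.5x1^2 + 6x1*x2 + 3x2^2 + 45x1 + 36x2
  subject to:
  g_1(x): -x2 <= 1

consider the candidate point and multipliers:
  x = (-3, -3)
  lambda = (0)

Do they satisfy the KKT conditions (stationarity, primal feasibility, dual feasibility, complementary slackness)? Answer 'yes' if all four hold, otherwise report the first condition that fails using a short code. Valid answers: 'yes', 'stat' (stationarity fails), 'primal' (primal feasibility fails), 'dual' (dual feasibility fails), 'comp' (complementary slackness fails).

Gradient of f: grad f(x) = Q x + c = (0, 0)
Constraint values g_i(x) = a_i^T x - b_i:
  g_1((-3, -3)) = 2
Stationarity residual: grad f(x) + sum_i lambda_i a_i = (0, 0)
  -> stationarity OK
Primal feasibility (all g_i <= 0): FAILS
Dual feasibility (all lambda_i >= 0): OK
Complementary slackness (lambda_i * g_i(x) = 0 for all i): OK

Verdict: the first failing condition is primal_feasibility -> primal.

primal
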